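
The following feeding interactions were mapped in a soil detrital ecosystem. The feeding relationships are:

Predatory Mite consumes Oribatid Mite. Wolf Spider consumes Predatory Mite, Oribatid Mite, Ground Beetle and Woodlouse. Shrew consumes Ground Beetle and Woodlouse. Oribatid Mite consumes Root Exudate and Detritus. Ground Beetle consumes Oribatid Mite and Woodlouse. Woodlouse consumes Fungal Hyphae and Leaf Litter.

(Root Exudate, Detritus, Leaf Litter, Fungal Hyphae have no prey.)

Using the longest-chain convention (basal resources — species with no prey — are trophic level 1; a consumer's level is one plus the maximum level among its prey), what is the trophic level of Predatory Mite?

Trophic level 3

Root Exudate has no prey (basal) → level 1.
Oribatid Mite eats Root Exudate (level 1); other prey at levels: Detritus 1 → level 2.
Predatory Mite eats Oribatid Mite → level 3.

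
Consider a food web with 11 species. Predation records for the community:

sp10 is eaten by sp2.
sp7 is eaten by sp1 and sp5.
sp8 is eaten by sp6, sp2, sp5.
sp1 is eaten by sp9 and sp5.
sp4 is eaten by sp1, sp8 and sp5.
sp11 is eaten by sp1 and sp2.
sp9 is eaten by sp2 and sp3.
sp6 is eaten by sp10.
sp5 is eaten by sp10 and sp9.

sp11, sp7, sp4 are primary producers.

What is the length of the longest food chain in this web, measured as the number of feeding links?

One longest chain: sp4 → sp8 → sp5 → sp9 → sp3.
It has 5 species and 4 links.

4 links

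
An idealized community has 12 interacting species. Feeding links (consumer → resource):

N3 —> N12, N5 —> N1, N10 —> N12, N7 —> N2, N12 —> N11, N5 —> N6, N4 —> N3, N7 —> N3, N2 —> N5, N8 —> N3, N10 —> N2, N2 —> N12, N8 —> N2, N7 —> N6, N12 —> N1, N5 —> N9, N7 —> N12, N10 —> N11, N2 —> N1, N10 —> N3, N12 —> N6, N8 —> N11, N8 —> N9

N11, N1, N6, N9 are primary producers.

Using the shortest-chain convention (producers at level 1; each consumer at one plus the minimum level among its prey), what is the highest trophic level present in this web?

Producers (level 1): N11, N1, N6, N9.
Following each consumer down to its lowest-level prey: N11 → N12 → N3 → N4 (levels 1 through 4).
All prey of N4 (N3 3) are at level 3 or above, so N4 is at level 1 + 3 = 4.
Every consumer has at least one prey at level 3 or below, so none exceeds level 4.

4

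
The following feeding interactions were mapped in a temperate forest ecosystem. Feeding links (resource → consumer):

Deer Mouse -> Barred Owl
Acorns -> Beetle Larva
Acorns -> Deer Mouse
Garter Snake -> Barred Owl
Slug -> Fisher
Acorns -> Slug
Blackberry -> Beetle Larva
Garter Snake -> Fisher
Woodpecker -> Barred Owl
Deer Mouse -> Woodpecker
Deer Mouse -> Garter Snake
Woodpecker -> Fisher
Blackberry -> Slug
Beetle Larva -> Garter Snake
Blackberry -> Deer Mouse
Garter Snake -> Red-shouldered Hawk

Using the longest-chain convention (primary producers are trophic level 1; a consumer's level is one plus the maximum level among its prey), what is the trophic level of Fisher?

Trophic level 4

Acorns is a producer → level 1.
Deer Mouse eats Acorns (level 1); other prey at levels: Blackberry 1 → level 2.
Woodpecker eats Deer Mouse → level 3.
Fisher eats Woodpecker (level 3); other prey at levels: Slug 2, Garter Snake 3 → level 4.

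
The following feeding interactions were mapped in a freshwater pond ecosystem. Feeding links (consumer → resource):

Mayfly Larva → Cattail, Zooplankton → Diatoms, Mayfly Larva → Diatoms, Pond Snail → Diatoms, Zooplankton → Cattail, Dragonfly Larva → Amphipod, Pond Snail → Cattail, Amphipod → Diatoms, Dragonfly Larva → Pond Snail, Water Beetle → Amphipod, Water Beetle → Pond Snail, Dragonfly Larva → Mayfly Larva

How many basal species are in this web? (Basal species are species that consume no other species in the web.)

Basal species (no prey listed): Cattail, Diatoms.
Count: 2.

2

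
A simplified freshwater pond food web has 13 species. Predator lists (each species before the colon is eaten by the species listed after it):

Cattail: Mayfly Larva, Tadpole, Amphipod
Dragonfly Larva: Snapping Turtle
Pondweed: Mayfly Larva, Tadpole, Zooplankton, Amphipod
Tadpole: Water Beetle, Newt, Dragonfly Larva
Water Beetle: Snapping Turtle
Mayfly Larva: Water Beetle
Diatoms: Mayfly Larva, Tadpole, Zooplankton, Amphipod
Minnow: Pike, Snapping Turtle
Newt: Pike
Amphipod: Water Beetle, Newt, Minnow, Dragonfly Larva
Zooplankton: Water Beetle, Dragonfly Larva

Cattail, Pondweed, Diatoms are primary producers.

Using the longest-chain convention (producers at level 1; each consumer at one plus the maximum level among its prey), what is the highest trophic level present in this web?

4

Producers (level 1): Cattail, Pondweed, Diatoms.
Cattail → Amphipod → Minnow → Snapping Turtle gives Snapping Turtle level 4.
No species has a prey at level 4, so no species reaches level 5.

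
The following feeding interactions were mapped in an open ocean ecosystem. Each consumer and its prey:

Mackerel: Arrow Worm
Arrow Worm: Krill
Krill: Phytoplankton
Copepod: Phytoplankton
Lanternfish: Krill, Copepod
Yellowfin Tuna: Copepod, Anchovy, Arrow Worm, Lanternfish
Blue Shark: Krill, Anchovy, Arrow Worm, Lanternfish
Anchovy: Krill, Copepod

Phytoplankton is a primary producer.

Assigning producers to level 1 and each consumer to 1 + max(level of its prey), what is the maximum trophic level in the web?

Producers (level 1): Phytoplankton.
Phytoplankton → Krill → Anchovy → Blue Shark gives Blue Shark level 4.
No species has a prey at level 4, so no species reaches level 5.

4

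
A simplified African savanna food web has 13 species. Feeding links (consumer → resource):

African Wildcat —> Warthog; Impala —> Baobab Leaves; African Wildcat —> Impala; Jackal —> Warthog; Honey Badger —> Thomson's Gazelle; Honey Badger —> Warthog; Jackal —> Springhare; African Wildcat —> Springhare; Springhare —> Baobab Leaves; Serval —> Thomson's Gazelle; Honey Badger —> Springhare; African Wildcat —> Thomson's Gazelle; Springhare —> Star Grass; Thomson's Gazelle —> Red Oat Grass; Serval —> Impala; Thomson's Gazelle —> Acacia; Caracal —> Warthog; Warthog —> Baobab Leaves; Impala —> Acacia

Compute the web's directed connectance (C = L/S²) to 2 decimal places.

C = 0.11

The web has S = 13 species and L = 19 feeding links.
C = L / S² = 19 / 169 = 0.1124 ≈ 0.11.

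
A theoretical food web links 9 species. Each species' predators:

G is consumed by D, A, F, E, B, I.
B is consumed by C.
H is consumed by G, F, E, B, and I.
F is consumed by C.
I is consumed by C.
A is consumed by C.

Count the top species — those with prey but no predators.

Top species (has prey, but nothing eats it): D, E, C.
Count: 3.

3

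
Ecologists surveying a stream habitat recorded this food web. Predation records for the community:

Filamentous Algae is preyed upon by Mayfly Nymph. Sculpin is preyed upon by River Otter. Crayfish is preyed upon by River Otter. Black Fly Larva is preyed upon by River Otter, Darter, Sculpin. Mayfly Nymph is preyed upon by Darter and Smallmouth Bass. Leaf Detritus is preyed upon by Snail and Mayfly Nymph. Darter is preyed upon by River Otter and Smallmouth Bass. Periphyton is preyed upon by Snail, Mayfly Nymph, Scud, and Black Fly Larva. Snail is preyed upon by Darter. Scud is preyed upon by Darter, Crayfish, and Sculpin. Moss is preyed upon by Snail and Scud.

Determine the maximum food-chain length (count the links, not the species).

One longest chain: Periphyton → Black Fly Larva → Darter → River Otter.
It has 4 species and 3 links.

3 links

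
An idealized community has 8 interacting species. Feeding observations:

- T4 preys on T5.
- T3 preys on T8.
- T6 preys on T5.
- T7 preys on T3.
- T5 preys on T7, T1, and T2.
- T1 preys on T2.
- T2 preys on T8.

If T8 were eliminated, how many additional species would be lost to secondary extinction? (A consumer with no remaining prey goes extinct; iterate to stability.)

Remove T8.
Round 1: T2 (all prey gone), T3 (all prey gone) → extinct.
Round 2: T1 (all prey gone), T7 (all prey gone) → extinct.
Round 3: T5 (all prey gone) → extinct.
Round 4: T6 (all prey gone), T4 (all prey gone) → extinct.
No further losses. Total secondary extinctions: 7.

7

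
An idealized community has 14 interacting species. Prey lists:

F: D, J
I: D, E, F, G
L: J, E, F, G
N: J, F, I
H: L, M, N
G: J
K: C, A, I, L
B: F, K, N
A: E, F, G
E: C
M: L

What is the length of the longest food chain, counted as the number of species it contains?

One longest chain: C → E → L → M → H.
It has 5 species and 4 links.

5 species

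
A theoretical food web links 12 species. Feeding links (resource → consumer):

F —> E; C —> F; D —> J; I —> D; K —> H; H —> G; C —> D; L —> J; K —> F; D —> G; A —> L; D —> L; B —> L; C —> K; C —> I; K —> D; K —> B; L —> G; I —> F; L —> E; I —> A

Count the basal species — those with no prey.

Basal species (no prey listed): C.
Count: 1.

1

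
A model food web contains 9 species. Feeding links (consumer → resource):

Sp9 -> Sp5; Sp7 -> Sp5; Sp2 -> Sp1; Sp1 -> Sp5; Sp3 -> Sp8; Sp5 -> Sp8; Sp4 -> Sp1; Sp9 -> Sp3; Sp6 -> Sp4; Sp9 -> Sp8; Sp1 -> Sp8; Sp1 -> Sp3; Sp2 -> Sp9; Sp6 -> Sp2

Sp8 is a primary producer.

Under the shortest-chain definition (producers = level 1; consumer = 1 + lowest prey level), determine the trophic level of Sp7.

Sp8 is a producer → level 1.
Sp5 eats Sp8 → level 2.
Sp7 eats Sp5 → level 3.
No prey of Sp7 is below level 2, so 3 is the minimum.

Trophic level 3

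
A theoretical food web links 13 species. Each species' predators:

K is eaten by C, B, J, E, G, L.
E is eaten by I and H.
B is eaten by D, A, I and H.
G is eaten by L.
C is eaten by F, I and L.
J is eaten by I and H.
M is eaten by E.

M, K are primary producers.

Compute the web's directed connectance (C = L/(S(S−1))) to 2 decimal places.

C = 0.12

The web has S = 13 species and L = 19 feeding links.
C = L / (S(S−1)) = 19 / 156 = 0.1218 ≈ 0.12.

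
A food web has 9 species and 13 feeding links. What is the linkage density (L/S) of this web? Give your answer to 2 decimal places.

L/S = 1.44

There are L = 13 links among S = 9 species.
L/S = 13/9 = 1.4444 ≈ 1.44.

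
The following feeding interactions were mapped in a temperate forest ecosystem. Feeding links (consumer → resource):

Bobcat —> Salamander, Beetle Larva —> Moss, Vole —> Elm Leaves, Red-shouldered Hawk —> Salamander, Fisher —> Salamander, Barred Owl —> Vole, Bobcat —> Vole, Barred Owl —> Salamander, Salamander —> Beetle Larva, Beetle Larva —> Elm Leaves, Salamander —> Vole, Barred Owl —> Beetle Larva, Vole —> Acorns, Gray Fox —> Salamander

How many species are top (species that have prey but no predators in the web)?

Top species (has prey, but nothing eats it): Bobcat, Barred Owl, Gray Fox, Fisher, Red-shouldered Hawk.
Count: 5.

5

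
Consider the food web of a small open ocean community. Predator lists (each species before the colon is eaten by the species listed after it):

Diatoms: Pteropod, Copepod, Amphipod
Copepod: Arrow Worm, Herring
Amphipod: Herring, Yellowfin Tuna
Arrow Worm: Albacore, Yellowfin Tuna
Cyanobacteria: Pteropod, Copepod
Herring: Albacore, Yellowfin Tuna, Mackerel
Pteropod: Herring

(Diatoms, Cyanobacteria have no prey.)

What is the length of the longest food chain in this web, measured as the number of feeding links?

One longest chain: Diatoms → Copepod → Arrow Worm → Albacore.
It has 4 species and 3 links.

3 links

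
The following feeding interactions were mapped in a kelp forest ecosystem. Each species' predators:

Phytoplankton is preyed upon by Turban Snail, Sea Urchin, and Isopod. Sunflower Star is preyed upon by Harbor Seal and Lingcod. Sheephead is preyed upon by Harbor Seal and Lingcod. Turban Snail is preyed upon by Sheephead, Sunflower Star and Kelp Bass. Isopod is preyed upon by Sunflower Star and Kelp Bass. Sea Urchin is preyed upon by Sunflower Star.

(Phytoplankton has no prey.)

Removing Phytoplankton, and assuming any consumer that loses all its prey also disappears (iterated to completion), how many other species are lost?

Remove Phytoplankton.
Round 1: Isopod (all prey gone), Sea Urchin (all prey gone), Turban Snail (all prey gone) → extinct.
Round 2: Sunflower Star (all prey gone), Kelp Bass (all prey gone), Sheephead (all prey gone) → extinct.
Round 3: Harbor Seal (all prey gone), Lingcod (all prey gone) → extinct.
No further losses. Total secondary extinctions: 8.

8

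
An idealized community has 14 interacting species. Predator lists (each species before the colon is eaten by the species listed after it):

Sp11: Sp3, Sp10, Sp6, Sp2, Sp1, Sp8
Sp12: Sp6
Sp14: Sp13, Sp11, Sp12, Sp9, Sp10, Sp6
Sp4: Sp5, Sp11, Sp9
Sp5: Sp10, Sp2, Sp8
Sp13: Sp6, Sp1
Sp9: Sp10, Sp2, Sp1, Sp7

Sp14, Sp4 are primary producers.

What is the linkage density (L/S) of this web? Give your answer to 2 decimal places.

There are L = 25 links among S = 14 species.
L/S = 25/14 = 1.7857 ≈ 1.79.

L/S = 1.79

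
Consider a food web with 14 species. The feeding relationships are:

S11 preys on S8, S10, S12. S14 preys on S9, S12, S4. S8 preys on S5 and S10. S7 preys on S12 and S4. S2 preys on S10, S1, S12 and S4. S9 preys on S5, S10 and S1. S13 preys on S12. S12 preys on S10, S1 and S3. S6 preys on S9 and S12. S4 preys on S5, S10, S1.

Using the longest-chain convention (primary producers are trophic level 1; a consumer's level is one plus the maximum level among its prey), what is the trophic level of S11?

Trophic level 3

S1 is a producer → level 1.
S12 eats S1 (level 1); other prey at levels: S3 1, S10 1 → level 2.
S11 eats S12 (level 2); other prey at levels: S10 1, S8 2 → level 3.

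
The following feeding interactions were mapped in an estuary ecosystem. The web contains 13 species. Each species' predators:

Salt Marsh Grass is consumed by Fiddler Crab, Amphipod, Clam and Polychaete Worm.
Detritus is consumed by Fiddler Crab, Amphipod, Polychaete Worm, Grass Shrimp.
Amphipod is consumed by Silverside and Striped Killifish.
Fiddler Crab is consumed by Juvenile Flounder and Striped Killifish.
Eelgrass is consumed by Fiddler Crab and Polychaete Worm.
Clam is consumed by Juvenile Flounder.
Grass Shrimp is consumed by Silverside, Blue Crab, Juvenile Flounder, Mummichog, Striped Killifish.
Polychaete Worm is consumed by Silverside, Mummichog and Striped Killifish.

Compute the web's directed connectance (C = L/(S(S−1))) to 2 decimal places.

The web has S = 13 species and L = 23 feeding links.
C = L / (S(S−1)) = 23 / 156 = 0.1474 ≈ 0.15.

C = 0.15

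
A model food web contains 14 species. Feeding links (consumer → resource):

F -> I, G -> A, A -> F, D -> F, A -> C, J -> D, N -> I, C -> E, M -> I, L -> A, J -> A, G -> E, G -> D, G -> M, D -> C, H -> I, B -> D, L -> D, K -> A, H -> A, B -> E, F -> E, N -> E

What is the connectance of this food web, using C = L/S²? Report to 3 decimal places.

The web has S = 14 species and L = 23 feeding links.
C = L / S² = 23 / 196 = 0.1173 ≈ 0.117.

C = 0.117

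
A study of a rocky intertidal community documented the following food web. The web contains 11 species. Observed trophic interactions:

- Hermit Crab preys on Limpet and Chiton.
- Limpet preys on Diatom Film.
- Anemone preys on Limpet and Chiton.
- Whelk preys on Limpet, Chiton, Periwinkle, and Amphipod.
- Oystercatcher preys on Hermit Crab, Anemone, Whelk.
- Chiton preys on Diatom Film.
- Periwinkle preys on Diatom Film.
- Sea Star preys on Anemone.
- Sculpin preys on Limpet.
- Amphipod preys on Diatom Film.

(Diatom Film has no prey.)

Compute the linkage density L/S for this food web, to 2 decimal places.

L/S = 1.55

There are L = 17 links among S = 11 species.
L/S = 17/11 = 1.5455 ≈ 1.55.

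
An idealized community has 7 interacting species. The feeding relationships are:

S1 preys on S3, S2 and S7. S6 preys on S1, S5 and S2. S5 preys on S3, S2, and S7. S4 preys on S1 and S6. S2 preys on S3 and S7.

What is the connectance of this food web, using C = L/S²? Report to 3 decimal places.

C = 0.265

The web has S = 7 species and L = 13 feeding links.
C = L / S² = 13 / 49 = 0.2653 ≈ 0.265.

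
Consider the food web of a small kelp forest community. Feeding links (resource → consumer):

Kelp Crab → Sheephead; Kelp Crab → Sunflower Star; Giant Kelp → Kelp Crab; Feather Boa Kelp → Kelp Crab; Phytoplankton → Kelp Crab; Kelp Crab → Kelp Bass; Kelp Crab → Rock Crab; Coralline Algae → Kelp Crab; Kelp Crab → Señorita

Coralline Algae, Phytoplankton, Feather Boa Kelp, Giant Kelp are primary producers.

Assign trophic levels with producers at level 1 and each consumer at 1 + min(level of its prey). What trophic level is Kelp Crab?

Trophic level 2

Coralline Algae is a producer → level 1.
Kelp Crab eats Coralline Algae → level 2.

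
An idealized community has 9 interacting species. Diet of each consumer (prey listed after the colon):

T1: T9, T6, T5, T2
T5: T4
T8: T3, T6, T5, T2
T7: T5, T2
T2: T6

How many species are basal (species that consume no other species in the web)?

4

Basal species (no prey listed): T9, T4, T3, T6.
Count: 4.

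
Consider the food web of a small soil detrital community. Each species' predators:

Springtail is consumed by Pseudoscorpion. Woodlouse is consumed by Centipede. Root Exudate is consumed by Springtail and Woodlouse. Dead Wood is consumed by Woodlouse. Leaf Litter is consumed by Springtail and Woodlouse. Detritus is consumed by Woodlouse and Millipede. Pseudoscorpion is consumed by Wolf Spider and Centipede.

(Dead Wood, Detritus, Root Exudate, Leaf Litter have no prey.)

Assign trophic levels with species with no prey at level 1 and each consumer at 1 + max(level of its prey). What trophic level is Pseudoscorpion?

Trophic level 3

Root Exudate has no prey (basal) → level 1.
Springtail eats Root Exudate (level 1); other prey at levels: Leaf Litter 1 → level 2.
Pseudoscorpion eats Springtail → level 3.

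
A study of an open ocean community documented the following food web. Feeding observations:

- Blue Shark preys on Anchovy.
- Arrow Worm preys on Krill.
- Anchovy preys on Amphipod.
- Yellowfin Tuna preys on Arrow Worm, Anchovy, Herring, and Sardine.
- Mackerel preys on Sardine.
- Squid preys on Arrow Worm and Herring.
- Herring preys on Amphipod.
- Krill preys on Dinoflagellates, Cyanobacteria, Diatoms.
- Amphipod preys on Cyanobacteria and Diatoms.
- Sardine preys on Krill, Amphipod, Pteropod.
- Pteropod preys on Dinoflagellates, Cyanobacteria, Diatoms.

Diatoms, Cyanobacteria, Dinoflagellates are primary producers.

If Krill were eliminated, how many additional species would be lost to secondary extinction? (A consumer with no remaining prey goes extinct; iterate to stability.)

Remove Krill.
Round 1: Arrow Worm (all prey gone) → extinct.
No further losses. Total secondary extinctions: 1.

1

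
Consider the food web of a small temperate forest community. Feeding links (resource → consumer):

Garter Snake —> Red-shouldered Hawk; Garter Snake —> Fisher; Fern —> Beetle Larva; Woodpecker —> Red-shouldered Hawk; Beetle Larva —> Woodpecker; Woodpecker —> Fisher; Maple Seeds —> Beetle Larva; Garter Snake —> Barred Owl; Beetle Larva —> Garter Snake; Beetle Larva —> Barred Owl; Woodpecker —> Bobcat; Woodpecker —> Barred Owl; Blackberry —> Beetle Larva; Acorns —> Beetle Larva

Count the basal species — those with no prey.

Basal species (no prey listed): Blackberry, Fern, Acorns, Maple Seeds.
Count: 4.

4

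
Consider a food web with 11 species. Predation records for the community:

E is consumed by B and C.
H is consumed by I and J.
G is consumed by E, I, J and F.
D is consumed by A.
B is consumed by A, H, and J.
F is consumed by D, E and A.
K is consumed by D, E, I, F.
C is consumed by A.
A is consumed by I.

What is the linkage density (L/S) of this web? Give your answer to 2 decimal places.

There are L = 21 links among S = 11 species.
L/S = 21/11 = 1.9091 ≈ 1.91.

L/S = 1.91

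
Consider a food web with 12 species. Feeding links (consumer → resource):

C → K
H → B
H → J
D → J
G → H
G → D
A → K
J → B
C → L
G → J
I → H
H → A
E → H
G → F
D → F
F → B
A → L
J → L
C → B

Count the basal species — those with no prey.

Basal species (no prey listed): L, B, K.
Count: 3.

3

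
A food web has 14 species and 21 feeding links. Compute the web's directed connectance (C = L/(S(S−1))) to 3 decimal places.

The web has S = 14 species and L = 21 feeding links.
C = L / (S(S−1)) = 21 / 182 = 0.1154 ≈ 0.115.

C = 0.115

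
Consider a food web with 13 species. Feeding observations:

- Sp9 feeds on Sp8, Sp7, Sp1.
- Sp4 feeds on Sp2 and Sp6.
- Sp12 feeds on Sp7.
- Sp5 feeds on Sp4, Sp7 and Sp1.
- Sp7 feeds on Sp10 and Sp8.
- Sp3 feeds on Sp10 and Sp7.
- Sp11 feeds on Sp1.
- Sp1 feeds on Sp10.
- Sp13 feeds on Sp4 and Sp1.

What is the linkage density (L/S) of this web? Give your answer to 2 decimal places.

L/S = 1.31

There are L = 17 links among S = 13 species.
L/S = 17/13 = 1.3077 ≈ 1.31.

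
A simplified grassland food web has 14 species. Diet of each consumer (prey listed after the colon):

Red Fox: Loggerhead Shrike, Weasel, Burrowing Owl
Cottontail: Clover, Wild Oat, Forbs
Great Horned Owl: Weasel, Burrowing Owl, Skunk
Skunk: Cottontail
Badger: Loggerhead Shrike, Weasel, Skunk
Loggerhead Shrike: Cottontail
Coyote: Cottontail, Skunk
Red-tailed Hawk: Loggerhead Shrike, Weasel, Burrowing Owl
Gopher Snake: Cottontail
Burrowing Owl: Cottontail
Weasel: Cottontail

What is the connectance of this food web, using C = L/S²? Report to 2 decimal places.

The web has S = 14 species and L = 22 feeding links.
C = L / S² = 22 / 196 = 0.1122 ≈ 0.11.

C = 0.11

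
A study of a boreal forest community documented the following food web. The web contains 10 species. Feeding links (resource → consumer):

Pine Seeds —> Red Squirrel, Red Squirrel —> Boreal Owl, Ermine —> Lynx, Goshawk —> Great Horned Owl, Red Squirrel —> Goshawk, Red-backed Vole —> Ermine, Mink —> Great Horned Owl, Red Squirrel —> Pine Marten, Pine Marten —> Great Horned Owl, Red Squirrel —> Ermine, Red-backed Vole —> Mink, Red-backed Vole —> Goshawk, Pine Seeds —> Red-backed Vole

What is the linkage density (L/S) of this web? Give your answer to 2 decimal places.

L/S = 1.30

There are L = 13 links among S = 10 species.
L/S = 13/10 = 1.3000 ≈ 1.30.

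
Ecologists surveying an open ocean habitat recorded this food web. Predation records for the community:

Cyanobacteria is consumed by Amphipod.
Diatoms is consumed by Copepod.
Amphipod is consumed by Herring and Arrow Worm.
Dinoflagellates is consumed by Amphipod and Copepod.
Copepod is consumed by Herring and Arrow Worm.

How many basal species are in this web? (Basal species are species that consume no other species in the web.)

3

Basal species (no prey listed): Dinoflagellates, Diatoms, Cyanobacteria.
Count: 3.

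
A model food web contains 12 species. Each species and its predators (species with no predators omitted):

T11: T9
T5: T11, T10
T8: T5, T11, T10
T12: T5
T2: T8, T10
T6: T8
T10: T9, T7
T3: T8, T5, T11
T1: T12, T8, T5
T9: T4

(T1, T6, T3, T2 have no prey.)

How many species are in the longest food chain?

One longest chain: T1 → T12 → T5 → T10 → T9 → T4.
It has 6 species and 5 links.

6 species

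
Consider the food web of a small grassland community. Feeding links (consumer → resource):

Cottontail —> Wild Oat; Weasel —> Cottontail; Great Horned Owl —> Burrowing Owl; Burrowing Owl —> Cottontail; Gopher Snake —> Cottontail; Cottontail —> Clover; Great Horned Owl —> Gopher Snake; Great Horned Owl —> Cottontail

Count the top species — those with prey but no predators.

2

Top species (has prey, but nothing eats it): Weasel, Great Horned Owl.
Count: 2.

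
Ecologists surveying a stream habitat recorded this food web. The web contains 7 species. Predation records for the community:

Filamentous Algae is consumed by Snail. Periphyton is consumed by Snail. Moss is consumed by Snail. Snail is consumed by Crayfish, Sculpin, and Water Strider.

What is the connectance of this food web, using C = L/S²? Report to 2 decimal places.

C = 0.12

The web has S = 7 species and L = 6 feeding links.
C = L / S² = 6 / 49 = 0.1224 ≈ 0.12.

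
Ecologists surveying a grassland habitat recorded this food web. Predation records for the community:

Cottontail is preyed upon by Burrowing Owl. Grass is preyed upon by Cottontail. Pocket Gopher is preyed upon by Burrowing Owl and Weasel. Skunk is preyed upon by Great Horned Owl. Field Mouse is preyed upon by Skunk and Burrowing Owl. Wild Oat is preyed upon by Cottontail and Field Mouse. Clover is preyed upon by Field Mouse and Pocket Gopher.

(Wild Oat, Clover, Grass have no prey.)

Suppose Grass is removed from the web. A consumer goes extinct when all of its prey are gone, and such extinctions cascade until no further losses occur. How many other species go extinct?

Remove Grass.
Every predator of it retains at least one other prey: Cottontail still has Wild Oat.
No consumer loses all prey, so no secondary extinctions occur.

0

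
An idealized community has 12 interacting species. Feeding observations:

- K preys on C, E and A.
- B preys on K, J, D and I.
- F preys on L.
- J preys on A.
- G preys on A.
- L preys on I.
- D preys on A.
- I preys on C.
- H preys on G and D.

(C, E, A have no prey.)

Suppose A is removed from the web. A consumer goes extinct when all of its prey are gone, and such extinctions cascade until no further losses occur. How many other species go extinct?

Remove A.
Round 1: D (all prey gone), G (all prey gone), J (all prey gone) → extinct.
Round 2: H (all prey gone) → extinct.
No further losses. Total secondary extinctions: 4.

4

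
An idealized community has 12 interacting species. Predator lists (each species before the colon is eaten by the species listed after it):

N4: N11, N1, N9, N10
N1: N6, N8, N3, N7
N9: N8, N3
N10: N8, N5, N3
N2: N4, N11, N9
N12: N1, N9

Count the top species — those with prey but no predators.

6

Top species (has prey, but nothing eats it): N11, N6, N8, N5, N3, N7.
Count: 6.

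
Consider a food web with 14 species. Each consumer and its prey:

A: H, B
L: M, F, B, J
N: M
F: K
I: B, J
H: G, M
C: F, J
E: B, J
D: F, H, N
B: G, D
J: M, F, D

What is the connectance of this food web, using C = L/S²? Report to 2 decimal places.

C = 0.12

The web has S = 14 species and L = 24 feeding links.
C = L / S² = 24 / 196 = 0.1224 ≈ 0.12.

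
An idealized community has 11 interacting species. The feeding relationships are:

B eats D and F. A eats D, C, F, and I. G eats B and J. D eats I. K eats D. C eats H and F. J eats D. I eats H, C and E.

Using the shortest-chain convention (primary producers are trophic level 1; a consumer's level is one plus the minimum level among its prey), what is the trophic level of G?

F is a producer → level 1.
B eats F → level 2.
G eats B → level 3.
No prey of G is below level 2, so 3 is the minimum.

Trophic level 3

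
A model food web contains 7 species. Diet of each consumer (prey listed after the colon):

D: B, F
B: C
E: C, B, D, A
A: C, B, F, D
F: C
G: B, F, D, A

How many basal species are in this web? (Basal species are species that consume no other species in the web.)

Basal species (no prey listed): C.
Count: 1.

1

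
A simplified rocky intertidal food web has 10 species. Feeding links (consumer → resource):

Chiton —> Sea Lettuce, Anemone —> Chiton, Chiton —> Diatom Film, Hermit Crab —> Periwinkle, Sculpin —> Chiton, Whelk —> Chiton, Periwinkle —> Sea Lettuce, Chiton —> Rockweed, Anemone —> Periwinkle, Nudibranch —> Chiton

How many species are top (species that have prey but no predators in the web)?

5

Top species (has prey, but nothing eats it): Whelk, Anemone, Sculpin, Nudibranch, Hermit Crab.
Count: 5.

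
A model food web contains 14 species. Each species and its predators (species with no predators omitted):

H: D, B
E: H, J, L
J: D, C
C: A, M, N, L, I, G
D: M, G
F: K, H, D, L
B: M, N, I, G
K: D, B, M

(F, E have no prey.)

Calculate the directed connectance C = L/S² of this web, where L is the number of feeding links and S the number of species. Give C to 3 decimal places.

C = 0.133

The web has S = 14 species and L = 26 feeding links.
C = L / S² = 26 / 196 = 0.1327 ≈ 0.133.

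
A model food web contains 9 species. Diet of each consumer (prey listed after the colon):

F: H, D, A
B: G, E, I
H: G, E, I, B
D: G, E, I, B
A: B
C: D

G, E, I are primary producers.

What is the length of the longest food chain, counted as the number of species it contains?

One longest chain: G → B → H → F.
It has 4 species and 3 links.

4 species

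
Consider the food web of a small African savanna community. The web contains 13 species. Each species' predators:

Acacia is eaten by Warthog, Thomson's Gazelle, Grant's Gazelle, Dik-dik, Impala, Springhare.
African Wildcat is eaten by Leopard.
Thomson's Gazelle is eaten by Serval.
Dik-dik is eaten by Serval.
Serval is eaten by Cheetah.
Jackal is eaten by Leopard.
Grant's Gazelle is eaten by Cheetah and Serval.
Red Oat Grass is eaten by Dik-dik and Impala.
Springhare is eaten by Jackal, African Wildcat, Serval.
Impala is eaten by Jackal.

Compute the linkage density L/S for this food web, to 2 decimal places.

There are L = 19 links among S = 13 species.
L/S = 19/13 = 1.4615 ≈ 1.46.

L/S = 1.46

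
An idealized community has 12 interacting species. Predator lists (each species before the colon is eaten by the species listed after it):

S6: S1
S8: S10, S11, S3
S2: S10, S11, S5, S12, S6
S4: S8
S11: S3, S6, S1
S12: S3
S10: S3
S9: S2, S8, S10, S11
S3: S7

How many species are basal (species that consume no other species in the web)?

Basal species (no prey listed): S9, S4.
Count: 2.

2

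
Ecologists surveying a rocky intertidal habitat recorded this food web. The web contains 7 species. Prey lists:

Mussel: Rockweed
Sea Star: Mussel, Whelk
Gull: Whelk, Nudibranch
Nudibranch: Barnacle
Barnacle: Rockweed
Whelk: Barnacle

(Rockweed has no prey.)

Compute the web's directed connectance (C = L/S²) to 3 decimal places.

C = 0.163

The web has S = 7 species and L = 8 feeding links.
C = L / S² = 8 / 49 = 0.1633 ≈ 0.163.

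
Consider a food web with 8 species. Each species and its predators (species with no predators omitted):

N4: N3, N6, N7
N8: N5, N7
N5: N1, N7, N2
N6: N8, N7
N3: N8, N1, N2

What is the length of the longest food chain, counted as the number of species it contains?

One longest chain: N4 → N3 → N8 → N5 → N1.
It has 5 species and 4 links.

5 species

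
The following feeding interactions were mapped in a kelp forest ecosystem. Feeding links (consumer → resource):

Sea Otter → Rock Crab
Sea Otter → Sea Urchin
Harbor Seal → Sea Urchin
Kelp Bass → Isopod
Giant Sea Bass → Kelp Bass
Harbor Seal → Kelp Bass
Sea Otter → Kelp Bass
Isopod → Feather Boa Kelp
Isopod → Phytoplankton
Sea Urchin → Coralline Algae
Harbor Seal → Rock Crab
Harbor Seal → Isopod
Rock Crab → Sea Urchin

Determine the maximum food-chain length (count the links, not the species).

One longest chain: Phytoplankton → Isopod → Kelp Bass → Harbor Seal.
It has 4 species and 3 links.

3 links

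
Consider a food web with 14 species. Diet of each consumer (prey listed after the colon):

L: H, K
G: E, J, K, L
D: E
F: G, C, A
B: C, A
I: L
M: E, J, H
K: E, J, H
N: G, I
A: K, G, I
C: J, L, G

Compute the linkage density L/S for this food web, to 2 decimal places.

There are L = 27 links among S = 14 species.
L/S = 27/14 = 1.9286 ≈ 1.93.

L/S = 1.93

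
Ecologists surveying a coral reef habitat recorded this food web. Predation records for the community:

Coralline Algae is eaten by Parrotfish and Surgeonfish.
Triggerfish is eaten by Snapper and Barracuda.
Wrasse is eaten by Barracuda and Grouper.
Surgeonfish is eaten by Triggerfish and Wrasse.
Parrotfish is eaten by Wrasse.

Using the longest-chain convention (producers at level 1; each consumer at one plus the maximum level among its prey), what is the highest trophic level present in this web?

Producers (level 1): Coralline Algae.
Coralline Algae → Surgeonfish → Triggerfish → Snapper gives Snapper level 4.
No species has a prey at level 4, so no species reaches level 5.

4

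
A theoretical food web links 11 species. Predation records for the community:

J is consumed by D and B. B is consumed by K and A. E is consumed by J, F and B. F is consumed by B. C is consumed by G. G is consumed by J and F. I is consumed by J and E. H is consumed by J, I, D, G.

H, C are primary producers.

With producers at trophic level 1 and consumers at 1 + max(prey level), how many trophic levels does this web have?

6

Producers (level 1): H, C.
H → I → E → J → B → A gives A level 6.
No species has a prey at level 6, so no species reaches level 7.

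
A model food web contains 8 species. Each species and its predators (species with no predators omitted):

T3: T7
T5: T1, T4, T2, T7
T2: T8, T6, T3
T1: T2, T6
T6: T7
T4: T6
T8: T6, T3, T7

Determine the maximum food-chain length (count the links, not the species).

One longest chain: T5 → T1 → T2 → T8 → T6 → T7.
It has 6 species and 5 links.

5 links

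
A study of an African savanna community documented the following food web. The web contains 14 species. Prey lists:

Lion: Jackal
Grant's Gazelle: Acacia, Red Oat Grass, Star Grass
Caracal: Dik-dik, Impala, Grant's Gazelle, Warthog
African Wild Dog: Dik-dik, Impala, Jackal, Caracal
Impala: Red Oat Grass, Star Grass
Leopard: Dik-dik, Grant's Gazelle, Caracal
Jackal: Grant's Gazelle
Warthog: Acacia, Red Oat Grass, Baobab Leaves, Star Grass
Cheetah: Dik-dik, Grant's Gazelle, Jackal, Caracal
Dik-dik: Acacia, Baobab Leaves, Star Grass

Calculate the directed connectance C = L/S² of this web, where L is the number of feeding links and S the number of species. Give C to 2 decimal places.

The web has S = 14 species and L = 29 feeding links.
C = L / S² = 29 / 196 = 0.1480 ≈ 0.15.

C = 0.15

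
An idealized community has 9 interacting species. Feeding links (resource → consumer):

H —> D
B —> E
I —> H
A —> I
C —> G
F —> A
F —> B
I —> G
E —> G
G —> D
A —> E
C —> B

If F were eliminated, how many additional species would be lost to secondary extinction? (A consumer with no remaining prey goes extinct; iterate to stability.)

3

Remove F.
Round 1: A (all prey gone) → extinct.
Round 2: I (all prey gone) → extinct.
Round 3: H (all prey gone) → extinct.
No further losses. Total secondary extinctions: 3.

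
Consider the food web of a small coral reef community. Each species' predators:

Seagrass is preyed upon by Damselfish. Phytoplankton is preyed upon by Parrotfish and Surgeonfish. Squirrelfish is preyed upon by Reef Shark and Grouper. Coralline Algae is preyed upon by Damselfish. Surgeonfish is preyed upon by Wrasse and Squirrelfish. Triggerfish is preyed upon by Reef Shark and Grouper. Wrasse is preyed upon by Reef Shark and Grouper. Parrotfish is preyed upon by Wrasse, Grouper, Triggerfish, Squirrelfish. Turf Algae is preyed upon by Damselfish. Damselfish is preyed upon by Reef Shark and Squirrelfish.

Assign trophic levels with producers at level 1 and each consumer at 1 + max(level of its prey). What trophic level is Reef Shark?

Trophic level 4

Phytoplankton is a producer → level 1.
Parrotfish eats Phytoplankton → level 2.
Squirrelfish eats Parrotfish (level 2); other prey at levels: Damselfish 2, Surgeonfish 2 → level 3.
Reef Shark eats Squirrelfish (level 3); other prey at levels: Damselfish 2, Triggerfish 3, Wrasse 3 → level 4.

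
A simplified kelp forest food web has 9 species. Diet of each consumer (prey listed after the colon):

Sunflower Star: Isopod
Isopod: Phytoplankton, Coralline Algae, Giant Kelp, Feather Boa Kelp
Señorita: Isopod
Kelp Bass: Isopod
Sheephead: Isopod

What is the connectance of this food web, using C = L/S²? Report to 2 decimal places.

The web has S = 9 species and L = 8 feeding links.
C = L / S² = 8 / 81 = 0.0988 ≈ 0.10.

C = 0.10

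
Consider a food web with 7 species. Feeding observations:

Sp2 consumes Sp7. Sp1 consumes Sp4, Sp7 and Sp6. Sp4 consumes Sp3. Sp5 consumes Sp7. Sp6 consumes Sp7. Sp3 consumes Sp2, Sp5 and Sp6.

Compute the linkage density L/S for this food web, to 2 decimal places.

L/S = 1.43

There are L = 10 links among S = 7 species.
L/S = 10/7 = 1.4286 ≈ 1.43.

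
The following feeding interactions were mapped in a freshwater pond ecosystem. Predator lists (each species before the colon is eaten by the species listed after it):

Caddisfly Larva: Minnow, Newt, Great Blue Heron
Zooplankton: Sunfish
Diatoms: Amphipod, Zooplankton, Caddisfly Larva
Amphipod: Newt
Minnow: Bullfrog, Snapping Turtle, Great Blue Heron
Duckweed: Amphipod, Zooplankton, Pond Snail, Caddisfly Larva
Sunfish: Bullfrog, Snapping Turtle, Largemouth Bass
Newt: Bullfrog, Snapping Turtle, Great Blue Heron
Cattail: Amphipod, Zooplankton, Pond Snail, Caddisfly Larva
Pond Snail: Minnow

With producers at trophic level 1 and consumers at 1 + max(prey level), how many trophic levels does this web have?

4

Producers (level 1): Diatoms, Duckweed, Cattail.
Diatoms → Zooplankton → Sunfish → Bullfrog gives Bullfrog level 4.
No species has a prey at level 4, so no species reaches level 5.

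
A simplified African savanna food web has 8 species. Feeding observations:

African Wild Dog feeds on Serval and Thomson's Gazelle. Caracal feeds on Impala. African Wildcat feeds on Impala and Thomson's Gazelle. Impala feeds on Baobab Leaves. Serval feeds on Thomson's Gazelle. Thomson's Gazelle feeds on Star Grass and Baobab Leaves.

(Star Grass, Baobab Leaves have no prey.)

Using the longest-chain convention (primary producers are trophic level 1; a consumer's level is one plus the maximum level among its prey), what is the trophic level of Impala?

Trophic level 2

Baobab Leaves is a producer → level 1.
Impala eats Baobab Leaves → level 2.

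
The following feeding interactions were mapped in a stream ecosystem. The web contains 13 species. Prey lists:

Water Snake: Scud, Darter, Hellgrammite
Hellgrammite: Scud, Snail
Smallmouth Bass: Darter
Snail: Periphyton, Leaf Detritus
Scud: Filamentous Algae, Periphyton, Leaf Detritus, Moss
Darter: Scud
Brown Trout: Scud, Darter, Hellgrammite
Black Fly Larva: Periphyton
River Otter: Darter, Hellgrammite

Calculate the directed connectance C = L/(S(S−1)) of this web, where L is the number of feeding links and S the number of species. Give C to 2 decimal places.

The web has S = 13 species and L = 19 feeding links.
C = L / (S(S−1)) = 19 / 156 = 0.1218 ≈ 0.12.

C = 0.12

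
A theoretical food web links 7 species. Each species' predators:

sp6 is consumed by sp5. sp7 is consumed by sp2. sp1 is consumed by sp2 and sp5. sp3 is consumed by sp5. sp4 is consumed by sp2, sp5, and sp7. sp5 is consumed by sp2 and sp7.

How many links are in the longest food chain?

3 links

One longest chain: sp4 → sp5 → sp7 → sp2.
It has 4 species and 3 links.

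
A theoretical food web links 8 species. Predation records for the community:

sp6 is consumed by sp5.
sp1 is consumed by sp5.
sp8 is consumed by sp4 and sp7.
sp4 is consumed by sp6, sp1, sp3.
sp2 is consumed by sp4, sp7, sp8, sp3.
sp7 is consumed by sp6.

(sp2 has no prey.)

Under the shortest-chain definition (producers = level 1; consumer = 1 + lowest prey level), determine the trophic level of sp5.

sp2 is a producer → level 1.
sp7 eats sp2 → level 2.
sp6 eats sp7 → level 3.
sp5 eats sp6 → level 4.
No prey of sp5 is below level 3, so 4 is the minimum.

Trophic level 4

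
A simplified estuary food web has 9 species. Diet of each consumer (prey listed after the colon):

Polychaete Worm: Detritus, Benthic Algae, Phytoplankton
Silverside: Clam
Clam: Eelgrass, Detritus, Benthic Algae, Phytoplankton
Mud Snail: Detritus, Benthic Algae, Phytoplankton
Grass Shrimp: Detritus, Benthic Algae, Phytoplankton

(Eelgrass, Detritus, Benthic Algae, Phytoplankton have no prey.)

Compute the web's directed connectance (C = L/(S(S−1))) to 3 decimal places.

C = 0.194

The web has S = 9 species and L = 14 feeding links.
C = L / (S(S−1)) = 14 / 72 = 0.1944 ≈ 0.194.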